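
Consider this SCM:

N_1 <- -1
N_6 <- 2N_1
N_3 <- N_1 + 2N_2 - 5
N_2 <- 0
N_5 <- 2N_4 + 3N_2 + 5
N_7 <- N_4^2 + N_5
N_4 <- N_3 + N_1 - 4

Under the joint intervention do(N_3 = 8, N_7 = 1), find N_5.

Setting N_3 = 8, N_7 = 1 by intervention discards those variables' equations.
N_4 = N_3 + N_1 - 4  [with N_3=8, N_1=-1]  = 3
N_5 = 2N_4 + 3N_2 + 5  [with N_4=3, N_2=0]  = 11

11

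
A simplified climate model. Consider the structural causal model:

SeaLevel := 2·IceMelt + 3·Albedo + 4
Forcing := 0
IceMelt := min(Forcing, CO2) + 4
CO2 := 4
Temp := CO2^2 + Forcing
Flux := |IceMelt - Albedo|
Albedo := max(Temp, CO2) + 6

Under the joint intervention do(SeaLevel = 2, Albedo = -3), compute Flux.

7

Setting SeaLevel = 2, Albedo = -3 by intervention discards those variables' equations.
IceMelt = min(Forcing, CO2) + 4  [with Forcing=0, CO2=4]  = 4
Flux = |IceMelt - Albedo|  [with IceMelt=4, Albedo=-3]  = 7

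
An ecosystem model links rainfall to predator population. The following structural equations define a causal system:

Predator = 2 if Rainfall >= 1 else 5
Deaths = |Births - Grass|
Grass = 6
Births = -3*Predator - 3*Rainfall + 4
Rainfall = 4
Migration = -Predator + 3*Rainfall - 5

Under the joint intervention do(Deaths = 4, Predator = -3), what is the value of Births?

Under do(Deaths = 4, Predator = -3), each intervened variable's structural equation is replaced by its fixed value.
Births = -3*Predator - 3*Rainfall + 4  [with Predator=-3, Rainfall=4]  = 1

1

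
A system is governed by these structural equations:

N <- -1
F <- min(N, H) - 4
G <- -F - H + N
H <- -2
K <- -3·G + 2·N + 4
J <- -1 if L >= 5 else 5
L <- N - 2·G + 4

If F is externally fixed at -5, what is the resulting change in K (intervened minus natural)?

3

The intervention breaks the incoming arrows to F: F <- min(N, H) - 4 no longer applies, and F = -5.
G = -F - H + N  [with F=-5, H=-2, N=-1]  = 6
K = -3·G + 2·N + 4  [with G=6, N=-1]  = -16
Without intervention: F = min(N, H) - 4  [with N=-1, H=-2]  = -6; G = -F - H + N  [with F=-6, H=-2, N=-1]  = 7; K = -3·G + 2·N + 4  [with G=7, N=-1]  = -19.
Change = -16 − (-19) = 3.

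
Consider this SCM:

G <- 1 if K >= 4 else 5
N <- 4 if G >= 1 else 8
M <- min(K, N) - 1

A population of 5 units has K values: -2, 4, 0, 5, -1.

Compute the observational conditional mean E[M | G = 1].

Observing G=1 restricts to units where G's equation naturally yields 1: K ∈ {4, 5}. In that subpopulation M = 3, 3, mean 3.

3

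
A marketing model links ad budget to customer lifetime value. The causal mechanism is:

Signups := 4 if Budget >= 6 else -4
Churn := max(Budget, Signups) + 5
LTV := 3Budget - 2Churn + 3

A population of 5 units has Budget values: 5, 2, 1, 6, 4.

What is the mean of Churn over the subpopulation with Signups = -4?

Conditioning on Signups=-4 selects the 4 unit(s) with Budget ∈ {5, 2, 1, 4}. Their Churn values: 10, 7, 6, 9. Mean = 8.

8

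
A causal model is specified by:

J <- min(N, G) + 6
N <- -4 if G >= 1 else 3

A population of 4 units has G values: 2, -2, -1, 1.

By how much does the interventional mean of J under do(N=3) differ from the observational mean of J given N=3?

1.5

do(N=3) breaks N's dependence on G. With N=3 fixed, J across the units is 8, 4, 5, 7, mean 6.
Conditioning on N=3 selects the 2 unit(s) with G ∈ {-2, -1}. Their J values: 4, 5. Mean = 4.5.
Difference = 6 − 4.5 = 1.5.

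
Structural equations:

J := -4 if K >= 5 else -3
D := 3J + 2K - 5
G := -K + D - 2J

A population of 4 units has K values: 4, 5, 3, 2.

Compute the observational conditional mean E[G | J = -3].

E[G|J=-3] averages over only the 3 units with J=-3 (K = 4, 3, 2): G = -4, -5, -6, mean -5.

-5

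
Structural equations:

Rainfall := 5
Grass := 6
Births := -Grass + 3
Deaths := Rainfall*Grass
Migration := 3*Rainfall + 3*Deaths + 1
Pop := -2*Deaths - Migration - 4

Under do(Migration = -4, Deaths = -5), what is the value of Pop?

10

Setting Migration = -4, Deaths = -5 by intervention discards those variables' equations.
Pop = -2*Deaths - Migration - 4  [with Deaths=-5, Migration=-4]  = 10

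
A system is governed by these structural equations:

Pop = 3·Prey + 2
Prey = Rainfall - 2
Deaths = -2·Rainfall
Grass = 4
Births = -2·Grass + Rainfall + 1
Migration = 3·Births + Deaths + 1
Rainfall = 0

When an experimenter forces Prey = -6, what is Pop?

The intervention breaks the incoming arrows to Prey: Prey = Rainfall - 2 no longer applies, and Prey = -6.
Pop = 3·Prey + 2  [with Prey=-6]  = -16

-16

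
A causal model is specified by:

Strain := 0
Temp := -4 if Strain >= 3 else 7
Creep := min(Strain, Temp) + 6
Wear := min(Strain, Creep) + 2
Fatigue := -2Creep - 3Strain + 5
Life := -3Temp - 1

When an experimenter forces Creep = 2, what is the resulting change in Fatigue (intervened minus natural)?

8

do(Creep=2) replaces the equation Creep := min(Strain, Temp) + 6 with the constant Creep = 2.
Fatigue = -2Creep - 3Strain + 5  [with Creep=2, Strain=0]  = 1
Without intervention: Temp = -4 if Strain >= 3 else 7  [with Strain=0]  = 7; Creep = min(Strain, Temp) + 6  [with Strain=0, Temp=7]  = 6; Fatigue = -2Creep - 3Strain + 5  [with Creep=6, Strain=0]  = -7.
Change = 1 − (-7) = 8.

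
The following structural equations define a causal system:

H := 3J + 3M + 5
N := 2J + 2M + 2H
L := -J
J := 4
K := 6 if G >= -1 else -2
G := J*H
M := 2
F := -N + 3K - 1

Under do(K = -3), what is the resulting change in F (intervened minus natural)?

-27

do(K=-3) replaces the equation K := 6 if G >= -1 else -2 with the constant K = -3.
H = 3J + 3M + 5  [with J=4, M=2]  = 23
N = 2J + 2M + 2H  [with J=4, M=2, H=23]  = 58
F = -N + 3K - 1  [with N=58, K=-3]  = -68
Without intervention: H = 3J + 3M + 5  [with J=4, M=2]  = 23; N = 2J + 2M + 2H  [with J=4, M=2, H=23]  = 58; G = J*H  [with J=4, H=23]  = 92; K = 6 if G >= -1 else -2  [with G=92]  = 6; F = -N + 3K - 1  [with N=58, K=6]  = -41.
Change = -68 − (-41) = -27.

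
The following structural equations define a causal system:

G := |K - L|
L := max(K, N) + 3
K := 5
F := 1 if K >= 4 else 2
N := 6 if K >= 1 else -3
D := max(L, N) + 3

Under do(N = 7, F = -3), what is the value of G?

5

The joint intervention fixes N = 7, F = -3, removing each variable's own equation.
L = max(K, N) + 3  [with K=5, N=7]  = 10
G = |K - L|  [with K=5, L=10]  = 5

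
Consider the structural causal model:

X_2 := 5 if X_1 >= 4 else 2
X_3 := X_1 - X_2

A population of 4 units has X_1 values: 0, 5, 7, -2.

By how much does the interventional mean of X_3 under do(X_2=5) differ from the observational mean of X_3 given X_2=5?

Under do(X_2=5), X_2's equation is replaced by X_2=5 for every unit. Per-unit X_3: -5, 0, 2, -7. Mean = -2.5.
Observing X_2=5 restricts to units where X_2's equation naturally yields 5: X_1 ∈ {5, 7}. In that subpopulation X_3 = 0, 2, mean 1.
Difference = -2.5 − 1 = -3.5.

-3.5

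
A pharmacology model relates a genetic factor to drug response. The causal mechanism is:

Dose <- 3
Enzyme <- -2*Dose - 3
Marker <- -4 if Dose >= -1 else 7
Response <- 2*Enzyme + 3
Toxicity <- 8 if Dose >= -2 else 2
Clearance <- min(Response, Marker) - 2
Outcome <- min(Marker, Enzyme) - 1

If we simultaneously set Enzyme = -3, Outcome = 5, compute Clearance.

Under do(Enzyme = -3, Outcome = 5), each intervened variable's structural equation is replaced by its fixed value.
Marker = -4 if Dose >= -1 else 7  [with Dose=3]  = -4
Response = 2*Enzyme + 3  [with Enzyme=-3]  = -3
Clearance = min(Response, Marker) - 2  [with Response=-3, Marker=-4]  = -6

-6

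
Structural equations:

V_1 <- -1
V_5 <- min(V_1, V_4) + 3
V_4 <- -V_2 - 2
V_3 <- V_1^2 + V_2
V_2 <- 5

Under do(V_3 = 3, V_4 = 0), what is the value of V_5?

Setting V_3 = 3, V_4 = 0 by intervention discards those variables' equations.
V_5 = min(V_1, V_4) + 3  [with V_1=-1, V_4=0]  = 2

2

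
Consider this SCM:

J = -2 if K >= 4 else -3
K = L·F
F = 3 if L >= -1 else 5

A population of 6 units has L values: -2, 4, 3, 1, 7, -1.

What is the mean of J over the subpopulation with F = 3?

-2.4

Conditioning on F=3 selects the 5 unit(s) with L ∈ {4, 3, 1, 7, -1}. Their J values: -2, -2, -3, -2, -3. Mean = -2.4.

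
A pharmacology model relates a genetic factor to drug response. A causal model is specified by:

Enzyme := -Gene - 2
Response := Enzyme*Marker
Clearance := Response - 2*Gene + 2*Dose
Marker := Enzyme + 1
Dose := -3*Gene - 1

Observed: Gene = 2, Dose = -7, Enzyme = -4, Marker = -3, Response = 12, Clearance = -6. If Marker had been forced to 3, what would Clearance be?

-30

Under do(Marker=3), the mechanism Marker := Enzyme + 1 is discarded; Marker is fixed at 3.
Dose = -3*Gene - 1  [with Gene=2]  = -7
Enzyme = -Gene - 2  [with Gene=2]  = -4
Response = Enzyme*Marker  [with Enzyme=-4, Marker=3]  = -12
Clearance = Response - 2*Gene + 2*Dose  [with Response=-12, Gene=2, Dose=-7]  = -30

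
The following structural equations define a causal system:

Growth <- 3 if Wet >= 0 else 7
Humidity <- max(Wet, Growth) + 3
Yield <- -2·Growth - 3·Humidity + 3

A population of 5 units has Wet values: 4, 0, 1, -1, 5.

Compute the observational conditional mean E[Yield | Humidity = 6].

E[Yield|Humidity=6] averages over only the 2 units with Humidity=6 (Wet = 0, 1): Yield = -21, -21, mean -21.

-21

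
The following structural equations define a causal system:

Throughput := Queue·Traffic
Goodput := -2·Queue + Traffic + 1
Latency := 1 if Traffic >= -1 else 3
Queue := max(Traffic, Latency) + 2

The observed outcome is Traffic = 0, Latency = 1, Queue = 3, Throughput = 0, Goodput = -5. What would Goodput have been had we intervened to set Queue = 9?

-17

do(Queue=9) replaces the equation Queue := max(Traffic, Latency) + 2 with the constant Queue = 9.
Goodput = -2·Queue + Traffic + 1  [with Queue=9, Traffic=0]  = -17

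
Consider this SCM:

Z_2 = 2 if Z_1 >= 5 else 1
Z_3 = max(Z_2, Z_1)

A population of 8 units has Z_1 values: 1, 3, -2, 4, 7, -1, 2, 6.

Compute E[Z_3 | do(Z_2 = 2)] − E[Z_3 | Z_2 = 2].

do(Z_2=2) breaks Z_2's dependence on Z_1. With Z_2=2 fixed, Z_3 across the units is 2, 3, 2, 4, 7, 2, 2, 6, mean 3.5.
E[Z_3|Z_2=2] averages over only the 2 units with Z_2=2 (Z_1 = 7, 6): Z_3 = 7, 6, mean 6.5.
Difference = 3.5 − 6.5 = -3.

-3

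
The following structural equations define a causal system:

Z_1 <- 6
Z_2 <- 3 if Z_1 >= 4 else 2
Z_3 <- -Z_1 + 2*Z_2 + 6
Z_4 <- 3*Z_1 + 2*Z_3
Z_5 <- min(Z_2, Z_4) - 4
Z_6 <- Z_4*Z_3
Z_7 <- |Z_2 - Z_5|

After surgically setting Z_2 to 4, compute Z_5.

do(Z_2=4) replaces the equation Z_2 <- 3 if Z_1 >= 4 else 2 with the constant Z_2 = 4.
Z_3 = -Z_1 + 2*Z_2 + 6  [with Z_1=6, Z_2=4]  = 8
Z_4 = 3*Z_1 + 2*Z_3  [with Z_1=6, Z_3=8]  = 34
Z_5 = min(Z_2, Z_4) - 4  [with Z_2=4, Z_4=34]  = 0

0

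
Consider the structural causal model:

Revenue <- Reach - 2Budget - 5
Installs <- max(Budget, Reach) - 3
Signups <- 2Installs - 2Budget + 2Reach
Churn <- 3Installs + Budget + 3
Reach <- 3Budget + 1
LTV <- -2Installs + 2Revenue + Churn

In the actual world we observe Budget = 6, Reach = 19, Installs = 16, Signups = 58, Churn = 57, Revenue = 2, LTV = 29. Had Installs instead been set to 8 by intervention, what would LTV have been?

21

The intervention breaks the incoming arrows to Installs: Installs <- max(Budget, Reach) - 3 no longer applies, and Installs = 8.
Reach = 3Budget + 1  [with Budget=6]  = 19
Churn = 3Installs + Budget + 3  [with Installs=8, Budget=6]  = 33
Revenue = Reach - 2Budget - 5  [with Reach=19, Budget=6]  = 2
LTV = -2Installs + 2Revenue + Churn  [with Installs=8, Revenue=2, Churn=33]  = 21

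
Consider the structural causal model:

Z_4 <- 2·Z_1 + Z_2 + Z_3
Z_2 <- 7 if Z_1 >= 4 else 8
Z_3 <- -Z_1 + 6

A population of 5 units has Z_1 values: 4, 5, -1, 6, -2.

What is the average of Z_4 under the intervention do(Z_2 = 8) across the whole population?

The intervention sets Z_2=8 in all 5 units regardless of Z_1. Recomputing Z_4 per unit gives 18, 19, 13, 20, 12; average 16.4.

16.4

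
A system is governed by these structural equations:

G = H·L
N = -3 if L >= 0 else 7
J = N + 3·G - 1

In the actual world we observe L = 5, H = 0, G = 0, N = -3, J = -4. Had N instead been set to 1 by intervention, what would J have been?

0

Intervening sets N = 1 and removes its equation (N = -3 if L >= 0 else 7).
G = H·L  [with H=0, L=5]  = 0
J = N + 3·G - 1  [with N=1, G=0]  = 0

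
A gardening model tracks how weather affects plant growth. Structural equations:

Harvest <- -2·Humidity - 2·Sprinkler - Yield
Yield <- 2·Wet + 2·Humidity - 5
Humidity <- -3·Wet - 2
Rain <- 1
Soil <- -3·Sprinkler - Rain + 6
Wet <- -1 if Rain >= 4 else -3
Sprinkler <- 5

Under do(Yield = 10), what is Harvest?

Intervening sets Yield = 10 and removes its equation (Yield <- 2·Wet + 2·Humidity - 5).
Wet = -1 if Rain >= 4 else -3  [with Rain=1]  = -3
Humidity = -3·Wet - 2  [with Wet=-3]  = 7
Harvest = -2·Humidity - 2·Sprinkler - Yield  [with Humidity=7, Sprinkler=5, Yield=10]  = -34

-34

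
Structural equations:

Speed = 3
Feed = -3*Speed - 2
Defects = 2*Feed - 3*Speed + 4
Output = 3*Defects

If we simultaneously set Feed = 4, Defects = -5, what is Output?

-15

Setting Feed = 4, Defects = -5 by intervention discards those variables' equations.
Output = 3*Defects  [with Defects=-5]  = -15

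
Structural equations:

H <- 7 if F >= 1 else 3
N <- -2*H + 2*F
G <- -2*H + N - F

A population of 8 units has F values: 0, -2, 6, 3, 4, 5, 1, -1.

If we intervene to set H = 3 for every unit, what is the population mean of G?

The intervention sets H=3 in all 8 units regardless of F. Recomputing G per unit gives -12, -14, -6, -9, -8, -7, -11, -13; average -10.

-10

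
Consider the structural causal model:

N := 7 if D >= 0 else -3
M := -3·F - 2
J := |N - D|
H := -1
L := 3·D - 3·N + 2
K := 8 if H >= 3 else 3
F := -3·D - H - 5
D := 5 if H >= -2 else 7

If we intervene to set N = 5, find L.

2

The intervention breaks the incoming arrows to N: N := 7 if D >= 0 else -3 no longer applies, and N = 5.
D = 5 if H >= -2 else 7  [with H=-1]  = 5
L = 3·D - 3·N + 2  [with D=5, N=5]  = 2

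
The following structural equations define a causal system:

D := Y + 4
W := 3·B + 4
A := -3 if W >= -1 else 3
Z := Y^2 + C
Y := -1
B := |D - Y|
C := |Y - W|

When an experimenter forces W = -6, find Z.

6

The intervention breaks the incoming arrows to W: W := 3·B + 4 no longer applies, and W = -6.
C = |Y - W|  [with Y=-1, W=-6]  = 5
Z = Y^2 + C  [with Y=-1, C=5]  = 6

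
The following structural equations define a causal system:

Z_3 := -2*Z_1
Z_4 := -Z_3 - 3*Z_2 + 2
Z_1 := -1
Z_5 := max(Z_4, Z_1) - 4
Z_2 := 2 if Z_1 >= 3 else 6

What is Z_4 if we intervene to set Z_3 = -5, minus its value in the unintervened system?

The intervention breaks the incoming arrows to Z_3: Z_3 := -2*Z_1 no longer applies, and Z_3 = -5.
Z_2 = 2 if Z_1 >= 3 else 6  [with Z_1=-1]  = 6
Z_4 = -Z_3 - 3*Z_2 + 2  [with Z_3=-5, Z_2=6]  = -11
Without intervention: Z_2 = 2 if Z_1 >= 3 else 6  [with Z_1=-1]  = 6; Z_3 = -2*Z_1  [with Z_1=-1]  = 2; Z_4 = -Z_3 - 3*Z_2 + 2  [with Z_3=2, Z_2=6]  = -18.
Change = -11 − (-18) = 7.

7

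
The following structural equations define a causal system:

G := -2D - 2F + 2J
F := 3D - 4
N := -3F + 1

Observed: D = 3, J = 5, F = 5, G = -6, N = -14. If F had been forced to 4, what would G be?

-4

The intervention breaks the incoming arrows to F: F := 3D - 4 no longer applies, and F = 4.
G = -2D - 2F + 2J  [with D=3, F=4, J=5]  = -4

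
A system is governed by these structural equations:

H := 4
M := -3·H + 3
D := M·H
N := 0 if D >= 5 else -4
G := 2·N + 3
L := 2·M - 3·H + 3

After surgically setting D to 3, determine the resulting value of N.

-4

The intervention breaks the incoming arrows to D: D := M·H no longer applies, and D = 3.
N = 0 if D >= 5 else -4  [with D=3]  = -4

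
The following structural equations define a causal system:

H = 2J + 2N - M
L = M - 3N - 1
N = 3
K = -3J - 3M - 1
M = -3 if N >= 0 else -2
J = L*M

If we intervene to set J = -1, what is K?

Under do(J=-1), the mechanism J = L*M is discarded; J is fixed at -1.
M = -3 if N >= 0 else -2  [with N=3]  = -3
K = -3J - 3M - 1  [with J=-1, M=-3]  = 11

11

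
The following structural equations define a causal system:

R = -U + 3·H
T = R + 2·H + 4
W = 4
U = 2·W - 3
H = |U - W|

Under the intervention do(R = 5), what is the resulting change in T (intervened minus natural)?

Intervening sets R = 5 and removes its equation (R = -U + 3·H).
U = 2·W - 3  [with W=4]  = 5
H = |U - W|  [with U=5, W=4]  = 1
T = R + 2·H + 4  [with R=5, H=1]  = 11
Without intervention: U = 2·W - 3  [with W=4]  = 5; H = |U - W|  [with U=5, W=4]  = 1; R = -U + 3·H  [with U=5, H=1]  = -2; T = R + 2·H + 4  [with R=-2, H=1]  = 4.
Change = 11 − 4 = 7.

7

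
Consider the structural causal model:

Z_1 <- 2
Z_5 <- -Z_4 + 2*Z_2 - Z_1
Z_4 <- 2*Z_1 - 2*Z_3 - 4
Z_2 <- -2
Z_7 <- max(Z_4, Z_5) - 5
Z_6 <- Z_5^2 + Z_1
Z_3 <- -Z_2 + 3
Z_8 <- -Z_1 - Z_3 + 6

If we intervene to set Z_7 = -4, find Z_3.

Intervening sets Z_7 = -4 and removes its equation (Z_7 <- max(Z_4, Z_5) - 5).
Z_3 is not downstream of the intervention, so its value is determined by the original equations.
Z_3 = -Z_2 + 3  [with Z_2=-2]  = 5

5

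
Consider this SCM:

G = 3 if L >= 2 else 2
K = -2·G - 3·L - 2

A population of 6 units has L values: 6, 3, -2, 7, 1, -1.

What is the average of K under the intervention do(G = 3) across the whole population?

-15

Every unit gets G=3 under the intervention. K values become -26, -17, -2, -29, -11, -5; E[K|do(G=3)] = -15.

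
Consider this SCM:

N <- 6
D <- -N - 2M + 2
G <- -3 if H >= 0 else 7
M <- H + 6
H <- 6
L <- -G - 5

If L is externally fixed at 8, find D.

do(L=8) replaces the equation L <- -G - 5 with the constant L = 8.
No directed path runs from L to D, so D keeps its natural value.
M = H + 6  [with H=6]  = 12
D = -N - 2M + 2  [with N=6, M=12]  = -28

-28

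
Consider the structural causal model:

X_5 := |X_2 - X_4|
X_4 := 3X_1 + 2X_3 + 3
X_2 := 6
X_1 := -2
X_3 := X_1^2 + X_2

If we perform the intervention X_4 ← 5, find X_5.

Intervening sets X_4 = 5 and removes its equation (X_4 := 3X_1 + 2X_3 + 3).
X_5 = |X_2 - X_4|  [with X_2=6, X_4=5]  = 1

1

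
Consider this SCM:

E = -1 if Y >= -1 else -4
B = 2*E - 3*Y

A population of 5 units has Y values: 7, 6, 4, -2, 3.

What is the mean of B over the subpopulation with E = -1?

-17

Observing E=-1 restricts to units where E's equation naturally yields -1: Y ∈ {7, 6, 4, 3}. In that subpopulation B = -23, -20, -14, -11, mean -17.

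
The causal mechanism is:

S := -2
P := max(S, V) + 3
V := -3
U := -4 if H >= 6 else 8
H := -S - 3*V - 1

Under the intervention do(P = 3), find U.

Intervening sets P = 3 and removes its equation (P := max(S, V) + 3).
No directed path runs from P to U, so U keeps its natural value.
H = -S - 3*V - 1  [with S=-2, V=-3]  = 10
U = -4 if H >= 6 else 8  [with H=10]  = -4

-4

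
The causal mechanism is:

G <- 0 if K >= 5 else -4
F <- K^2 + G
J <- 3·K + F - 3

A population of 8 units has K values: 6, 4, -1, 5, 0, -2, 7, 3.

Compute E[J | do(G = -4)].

18.75

do(G=-4) breaks G's dependence on K. With G=-4 fixed, J across the units is 47, 21, -9, 33, -7, -9, 63, 11, mean 18.75.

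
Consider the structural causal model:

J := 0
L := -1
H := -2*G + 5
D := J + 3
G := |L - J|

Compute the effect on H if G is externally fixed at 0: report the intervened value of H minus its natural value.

do(G=0) replaces the equation G := |L - J| with the constant G = 0.
H = -2*G + 5  [with G=0]  = 5
Without intervention: G = |L - J|  [with L=-1, J=0]  = 1; H = -2*G + 5  [with G=1]  = 3.
Change = 5 − 3 = 2.

2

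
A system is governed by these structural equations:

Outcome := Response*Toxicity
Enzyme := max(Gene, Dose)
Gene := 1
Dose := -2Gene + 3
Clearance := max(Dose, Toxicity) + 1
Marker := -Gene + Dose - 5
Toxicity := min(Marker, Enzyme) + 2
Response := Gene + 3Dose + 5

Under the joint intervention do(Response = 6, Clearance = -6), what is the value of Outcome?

-18

Under do(Response = 6, Clearance = -6), each intervened variable's structural equation is replaced by its fixed value.
Dose = -2Gene + 3  [with Gene=1]  = 1
Enzyme = max(Gene, Dose)  [with Gene=1, Dose=1]  = 1
Marker = -Gene + Dose - 5  [with Gene=1, Dose=1]  = -5
Toxicity = min(Marker, Enzyme) + 2  [with Marker=-5, Enzyme=1]  = -3
Outcome = Response*Toxicity  [with Response=6, Toxicity=-3]  = -18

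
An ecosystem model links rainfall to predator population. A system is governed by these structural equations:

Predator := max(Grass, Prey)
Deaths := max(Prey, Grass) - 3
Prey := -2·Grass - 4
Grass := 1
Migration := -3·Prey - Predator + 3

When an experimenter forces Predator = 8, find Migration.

13

do(Predator=8) replaces the equation Predator := max(Grass, Prey) with the constant Predator = 8.
Prey = -2·Grass - 4  [with Grass=1]  = -6
Migration = -3·Prey - Predator + 3  [with Prey=-6, Predator=8]  = 13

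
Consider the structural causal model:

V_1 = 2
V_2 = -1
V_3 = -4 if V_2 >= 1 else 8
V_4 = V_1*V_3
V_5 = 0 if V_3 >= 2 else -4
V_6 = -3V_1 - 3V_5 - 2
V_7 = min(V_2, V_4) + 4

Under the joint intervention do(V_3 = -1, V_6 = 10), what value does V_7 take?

2

Under do(V_3 = -1, V_6 = 10), each intervened variable's structural equation is replaced by its fixed value.
V_4 = V_1*V_3  [with V_1=2, V_3=-1]  = -2
V_7 = min(V_2, V_4) + 4  [with V_2=-1, V_4=-2]  = 2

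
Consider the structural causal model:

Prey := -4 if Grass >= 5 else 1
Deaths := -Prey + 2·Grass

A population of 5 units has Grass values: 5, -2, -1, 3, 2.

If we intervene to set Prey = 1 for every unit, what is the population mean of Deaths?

1.8

Every unit gets Prey=1 under the intervention. Deaths values become 9, -5, -3, 5, 3; E[Deaths|do(Prey=1)] = 1.8.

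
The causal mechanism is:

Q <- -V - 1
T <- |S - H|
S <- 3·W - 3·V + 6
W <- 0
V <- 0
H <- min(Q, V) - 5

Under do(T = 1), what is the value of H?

-6

do(T=1) replaces the equation T <- |S - H| with the constant T = 1.
Since H is not a descendant of the intervened variable, it is unaffected.
Q = -V - 1  [with V=0]  = -1
H = min(Q, V) - 5  [with Q=-1, V=0]  = -6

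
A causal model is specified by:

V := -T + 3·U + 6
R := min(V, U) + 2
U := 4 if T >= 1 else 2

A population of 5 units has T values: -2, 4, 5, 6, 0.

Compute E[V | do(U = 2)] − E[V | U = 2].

-3.6

Every unit gets U=2 under the intervention. V values become 14, 8, 7, 6, 12; E[V|do(U=2)] = 9.4.
Observing U=2 restricts to units where U's equation naturally yields 2: T ∈ {-2, 0}. In that subpopulation V = 14, 12, mean 13.
Difference = 9.4 − 13 = -3.6.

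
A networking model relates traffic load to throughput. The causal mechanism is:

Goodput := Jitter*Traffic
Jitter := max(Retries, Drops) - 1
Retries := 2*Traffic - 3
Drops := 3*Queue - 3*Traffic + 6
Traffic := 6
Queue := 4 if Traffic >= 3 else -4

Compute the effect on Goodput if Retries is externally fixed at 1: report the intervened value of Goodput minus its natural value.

-48

Under do(Retries=1), the mechanism Retries := 2*Traffic - 3 is discarded; Retries is fixed at 1.
Queue = 4 if Traffic >= 3 else -4  [with Traffic=6]  = 4
Drops = 3*Queue - 3*Traffic + 6  [with Queue=4, Traffic=6]  = 0
Jitter = max(Retries, Drops) - 1  [with Retries=1, Drops=0]  = 0
Goodput = Jitter*Traffic  [with Jitter=0, Traffic=6]  = 0
Without intervention: Queue = 4 if Traffic >= 3 else -4  [with Traffic=6]  = 4; Drops = 3*Queue - 3*Traffic + 6  [with Queue=4, Traffic=6]  = 0; Retries = 2*Traffic - 3  [with Traffic=6]  = 9; Jitter = max(Retries, Drops) - 1  [with Retries=9, Drops=0]  = 8; Goodput = Jitter*Traffic  [with Jitter=8, Traffic=6]  = 48.
Change = 0 − 48 = -48.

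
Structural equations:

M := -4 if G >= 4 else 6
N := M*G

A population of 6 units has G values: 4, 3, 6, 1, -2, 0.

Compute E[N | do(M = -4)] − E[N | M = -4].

12

Every unit gets M=-4 under the intervention. N values become -16, -12, -24, -4, 8, 0; E[N|do(M=-4)] = -8.
Observing M=-4 restricts to units where M's equation naturally yields -4: G ∈ {4, 6}. In that subpopulation N = -16, -24, mean -20.
Difference = -8 − (-20) = 12.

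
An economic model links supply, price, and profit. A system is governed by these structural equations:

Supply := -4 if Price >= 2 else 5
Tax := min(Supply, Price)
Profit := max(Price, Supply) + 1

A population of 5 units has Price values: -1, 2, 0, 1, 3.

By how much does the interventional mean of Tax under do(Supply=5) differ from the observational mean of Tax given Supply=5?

1

Under do(Supply=5), Supply's equation is replaced by Supply=5 for every unit. Per-unit Tax: -1, 2, 0, 1, 3. Mean = 1.
Conditioning on Supply=5 selects the 3 unit(s) with Price ∈ {-1, 0, 1}. Their Tax values: -1, 0, 1. Mean = 0.
Difference = 1 − 0 = 1.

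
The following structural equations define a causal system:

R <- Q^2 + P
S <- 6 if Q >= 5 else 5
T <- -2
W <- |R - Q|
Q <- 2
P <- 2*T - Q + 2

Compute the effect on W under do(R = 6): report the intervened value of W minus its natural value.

Intervening sets R = 6 and removes its equation (R <- Q^2 + P).
W = |R - Q|  [with R=6, Q=2]  = 4
Without intervention: P = 2*T - Q + 2  [with T=-2, Q=2]  = -4; R = Q^2 + P  [with Q=2, P=-4]  = 0; W = |R - Q|  [with R=0, Q=2]  = 2.
Change = 4 − 2 = 2.

2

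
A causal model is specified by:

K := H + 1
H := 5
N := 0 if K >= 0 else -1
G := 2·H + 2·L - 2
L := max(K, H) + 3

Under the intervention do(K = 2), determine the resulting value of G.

Under do(K=2), the mechanism K := H + 1 is discarded; K is fixed at 2.
L = max(K, H) + 3  [with K=2, H=5]  = 8
G = 2·H + 2·L - 2  [with H=5, L=8]  = 24

24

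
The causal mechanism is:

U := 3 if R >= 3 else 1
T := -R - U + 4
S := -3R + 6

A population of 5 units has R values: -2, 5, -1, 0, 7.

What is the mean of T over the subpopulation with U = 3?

-5

Conditioning on U=3 selects the 2 unit(s) with R ∈ {5, 7}. Their T values: -4, -6. Mean = -5.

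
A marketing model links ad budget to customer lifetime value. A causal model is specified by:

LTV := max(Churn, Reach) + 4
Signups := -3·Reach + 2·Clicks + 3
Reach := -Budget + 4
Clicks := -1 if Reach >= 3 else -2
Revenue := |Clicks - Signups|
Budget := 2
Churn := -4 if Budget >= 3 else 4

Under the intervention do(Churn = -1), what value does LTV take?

6

Under do(Churn=-1), the mechanism Churn := -4 if Budget >= 3 else 4 is discarded; Churn is fixed at -1.
Reach = -Budget + 4  [with Budget=2]  = 2
LTV = max(Churn, Reach) + 4  [with Churn=-1, Reach=2]  = 6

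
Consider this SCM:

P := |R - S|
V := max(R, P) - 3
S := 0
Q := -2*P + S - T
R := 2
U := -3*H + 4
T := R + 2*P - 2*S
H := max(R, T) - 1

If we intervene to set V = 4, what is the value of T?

6

The intervention breaks the incoming arrows to V: V := max(R, P) - 3 no longer applies, and V = 4.
Since T is not a descendant of the intervened variable, it is unaffected.
P = |R - S|  [with R=2, S=0]  = 2
T = R + 2*P - 2*S  [with R=2, P=2, S=0]  = 6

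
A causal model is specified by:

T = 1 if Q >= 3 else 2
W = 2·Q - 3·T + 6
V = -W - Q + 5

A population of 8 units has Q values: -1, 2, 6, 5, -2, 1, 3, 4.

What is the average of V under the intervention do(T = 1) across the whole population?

-4.75

The intervention sets T=1 in all 8 units regardless of Q. Recomputing V per unit gives 5, -4, -16, -13, 8, -1, -7, -10; average -4.75.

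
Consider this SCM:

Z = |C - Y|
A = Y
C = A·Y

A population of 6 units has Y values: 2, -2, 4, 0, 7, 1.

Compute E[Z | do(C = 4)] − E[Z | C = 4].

-1

Every unit gets C=4 under the intervention. Z values become 2, 6, 0, 4, 3, 3; E[Z|do(C=4)] = 3.
Observing C=4 restricts to units where C's equation naturally yields 4: Y ∈ {2, -2}. In that subpopulation Z = 2, 6, mean 4.
Difference = 3 − 4 = -1.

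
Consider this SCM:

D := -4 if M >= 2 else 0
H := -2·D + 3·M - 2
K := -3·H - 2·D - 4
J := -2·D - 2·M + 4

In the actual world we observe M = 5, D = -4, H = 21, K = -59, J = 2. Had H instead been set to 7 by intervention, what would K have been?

The intervention breaks the incoming arrows to H: H := -2·D + 3·M - 2 no longer applies, and H = 7.
D = -4 if M >= 2 else 0  [with M=5]  = -4
K = -3·H - 2·D - 4  [with H=7, D=-4]  = -17

-17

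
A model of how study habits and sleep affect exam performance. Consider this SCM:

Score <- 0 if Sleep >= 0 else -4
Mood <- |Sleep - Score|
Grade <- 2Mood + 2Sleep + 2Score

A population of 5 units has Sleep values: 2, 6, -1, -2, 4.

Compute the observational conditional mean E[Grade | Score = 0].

16

Observing Score=0 restricts to units where Score's equation naturally yields 0: Sleep ∈ {2, 6, 4}. In that subpopulation Grade = 8, 24, 16, mean 16.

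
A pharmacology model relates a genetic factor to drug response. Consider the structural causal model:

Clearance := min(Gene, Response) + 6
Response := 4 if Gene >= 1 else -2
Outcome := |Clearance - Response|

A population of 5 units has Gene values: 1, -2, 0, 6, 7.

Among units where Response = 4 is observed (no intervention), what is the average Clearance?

Observing Response=4 restricts to units where Response's equation naturally yields 4: Gene ∈ {1, 6, 7}. In that subpopulation Clearance = 7, 10, 10, mean 9.

9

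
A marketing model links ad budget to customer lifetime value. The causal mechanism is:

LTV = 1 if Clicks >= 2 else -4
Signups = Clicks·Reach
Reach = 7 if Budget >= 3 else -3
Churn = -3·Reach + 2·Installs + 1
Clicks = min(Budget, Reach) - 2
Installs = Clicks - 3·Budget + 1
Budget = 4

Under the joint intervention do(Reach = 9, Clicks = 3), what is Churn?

-42

Under do(Reach = 9, Clicks = 3), each intervened variable's structural equation is replaced by its fixed value.
Installs = Clicks - 3·Budget + 1  [with Clicks=3, Budget=4]  = -8
Churn = -3·Reach + 2·Installs + 1  [with Reach=9, Installs=-8]  = -42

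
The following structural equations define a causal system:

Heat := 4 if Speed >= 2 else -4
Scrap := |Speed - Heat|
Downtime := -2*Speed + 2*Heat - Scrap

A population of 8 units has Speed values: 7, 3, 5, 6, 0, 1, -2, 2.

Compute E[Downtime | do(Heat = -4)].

do(Heat=-4) breaks Heat's dependence on Speed. With Heat=-4 fixed, Downtime across the units is -33, -21, -27, -30, -12, -15, -6, -18, mean -20.25.

-20.25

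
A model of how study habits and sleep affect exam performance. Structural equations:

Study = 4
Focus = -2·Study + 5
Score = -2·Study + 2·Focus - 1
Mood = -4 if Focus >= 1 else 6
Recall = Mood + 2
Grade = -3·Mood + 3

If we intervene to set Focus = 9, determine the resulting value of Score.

9

The intervention breaks the incoming arrows to Focus: Focus = -2·Study + 5 no longer applies, and Focus = 9.
Score = -2·Study + 2·Focus - 1  [with Study=4, Focus=9]  = 9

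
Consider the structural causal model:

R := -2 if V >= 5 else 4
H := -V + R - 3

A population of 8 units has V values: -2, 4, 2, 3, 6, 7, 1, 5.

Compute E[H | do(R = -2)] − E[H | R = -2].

Under do(R=-2), R's equation is replaced by R=-2 for every unit. Per-unit H: -3, -9, -7, -8, -11, -12, -6, -10. Mean = -8.25.
Conditioning on R=-2 selects the 3 unit(s) with V ∈ {6, 7, 5}. Their H values: -11, -12, -10. Mean = -11.
Difference = -8.25 − (-11) = 2.75.

2.75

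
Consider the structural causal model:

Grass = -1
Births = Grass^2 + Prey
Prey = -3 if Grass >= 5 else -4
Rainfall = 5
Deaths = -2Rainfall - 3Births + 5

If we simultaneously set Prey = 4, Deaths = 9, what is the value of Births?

The joint intervention fixes Prey = 4, Deaths = 9, removing each variable's own equation.
Births = Grass^2 + Prey  [with Grass=-1, Prey=4]  = 5

5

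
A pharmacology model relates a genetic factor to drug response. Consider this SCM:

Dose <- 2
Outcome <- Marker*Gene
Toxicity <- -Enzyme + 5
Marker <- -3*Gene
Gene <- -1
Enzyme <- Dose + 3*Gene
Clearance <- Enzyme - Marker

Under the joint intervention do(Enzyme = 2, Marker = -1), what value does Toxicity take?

Setting Enzyme = 2, Marker = -1 by intervention discards those variables' equations.
Toxicity = -Enzyme + 5  [with Enzyme=2]  = 3

3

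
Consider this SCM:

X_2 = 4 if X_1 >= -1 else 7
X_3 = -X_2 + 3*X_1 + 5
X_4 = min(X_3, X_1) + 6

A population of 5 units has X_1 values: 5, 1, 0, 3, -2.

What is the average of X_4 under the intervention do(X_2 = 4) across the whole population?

6.8

Every unit gets X_2=4 under the intervention. X_4 values become 11, 7, 6, 9, 1; E[X_4|do(X_2=4)] = 6.8.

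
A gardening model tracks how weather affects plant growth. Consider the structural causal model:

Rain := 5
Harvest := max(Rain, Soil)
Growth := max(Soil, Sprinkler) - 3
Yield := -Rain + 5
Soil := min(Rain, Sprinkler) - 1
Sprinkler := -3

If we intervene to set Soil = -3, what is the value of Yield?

0

do(Soil=-3) replaces the equation Soil := min(Rain, Sprinkler) - 1 with the constant Soil = -3.
Yield is not downstream of the intervention, so its value is determined by the original equations.
Yield = -Rain + 5  [with Rain=5]  = 0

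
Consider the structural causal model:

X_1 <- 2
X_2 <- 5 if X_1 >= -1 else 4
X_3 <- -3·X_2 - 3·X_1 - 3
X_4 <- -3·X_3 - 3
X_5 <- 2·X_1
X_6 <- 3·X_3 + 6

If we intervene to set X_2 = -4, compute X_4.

Under do(X_2=-4), the mechanism X_2 <- 5 if X_1 >= -1 else 4 is discarded; X_2 is fixed at -4.
X_3 = -3·X_2 - 3·X_1 - 3  [with X_2=-4, X_1=2]  = 3
X_4 = -3·X_3 - 3  [with X_3=3]  = -12

-12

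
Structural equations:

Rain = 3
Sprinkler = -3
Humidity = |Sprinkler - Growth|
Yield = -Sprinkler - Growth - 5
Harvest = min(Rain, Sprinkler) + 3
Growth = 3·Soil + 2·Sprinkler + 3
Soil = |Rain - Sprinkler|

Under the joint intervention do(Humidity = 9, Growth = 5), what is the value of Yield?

Setting Humidity = 9, Growth = 5 by intervention discards those variables' equations.
Yield = -Sprinkler - Growth - 5  [with Sprinkler=-3, Growth=5]  = -7

-7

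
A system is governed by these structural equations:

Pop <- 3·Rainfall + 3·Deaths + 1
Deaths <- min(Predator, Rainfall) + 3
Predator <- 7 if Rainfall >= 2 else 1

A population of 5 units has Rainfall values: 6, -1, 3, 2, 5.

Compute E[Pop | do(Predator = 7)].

28

do(Predator=7) breaks Predator's dependence on Rainfall. With Predator=7 fixed, Pop across the units is 46, 4, 28, 22, 40, mean 28.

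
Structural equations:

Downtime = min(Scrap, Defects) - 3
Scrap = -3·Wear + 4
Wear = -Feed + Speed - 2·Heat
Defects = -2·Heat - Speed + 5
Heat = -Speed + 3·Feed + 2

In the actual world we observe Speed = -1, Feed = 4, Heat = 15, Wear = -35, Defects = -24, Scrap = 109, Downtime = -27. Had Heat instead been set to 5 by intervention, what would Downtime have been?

The intervention breaks the incoming arrows to Heat: Heat = -Speed + 3·Feed + 2 no longer applies, and Heat = 5.
Wear = -Feed + Speed - 2·Heat  [with Feed=4, Speed=-1, Heat=5]  = -15
Defects = -2·Heat - Speed + 5  [with Heat=5, Speed=-1]  = -4
Scrap = -3·Wear + 4  [with Wear=-15]  = 49
Downtime = min(Scrap, Defects) - 3  [with Scrap=49, Defects=-4]  = -7

-7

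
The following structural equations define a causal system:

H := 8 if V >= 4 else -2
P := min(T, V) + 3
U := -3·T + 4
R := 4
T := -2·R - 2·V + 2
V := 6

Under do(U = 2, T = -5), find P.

-2

Under do(U = 2, T = -5), each intervened variable's structural equation is replaced by its fixed value.
P = min(T, V) + 3  [with T=-5, V=6]  = -2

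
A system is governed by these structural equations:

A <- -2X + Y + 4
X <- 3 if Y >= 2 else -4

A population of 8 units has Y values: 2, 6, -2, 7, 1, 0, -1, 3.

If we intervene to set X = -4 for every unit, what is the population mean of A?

do(X=-4) breaks X's dependence on Y. With X=-4 fixed, A across the units is 14, 18, 10, 19, 13, 12, 11, 15, mean 14.

14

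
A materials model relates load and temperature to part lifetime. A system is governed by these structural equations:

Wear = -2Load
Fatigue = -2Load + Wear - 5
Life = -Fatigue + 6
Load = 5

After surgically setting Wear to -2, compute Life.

Under do(Wear=-2), the mechanism Wear = -2Load is discarded; Wear is fixed at -2.
Fatigue = -2Load + Wear - 5  [with Load=5, Wear=-2]  = -17
Life = -Fatigue + 6  [with Fatigue=-17]  = 23

23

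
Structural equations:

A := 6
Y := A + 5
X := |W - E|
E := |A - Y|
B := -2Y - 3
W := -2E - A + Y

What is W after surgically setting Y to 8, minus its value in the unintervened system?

Under do(Y=8), the mechanism Y := A + 5 is discarded; Y is fixed at 8.
E = |A - Y|  [with A=6, Y=8]  = 2
W = -2E - A + Y  [with E=2, A=6, Y=8]  = -2
Without intervention: Y = A + 5  [with A=6]  = 11; E = |A - Y|  [with A=6, Y=11]  = 5; W = -2E - A + Y  [with E=5, A=6, Y=11]  = -5.
Change = -2 − (-5) = 3.

3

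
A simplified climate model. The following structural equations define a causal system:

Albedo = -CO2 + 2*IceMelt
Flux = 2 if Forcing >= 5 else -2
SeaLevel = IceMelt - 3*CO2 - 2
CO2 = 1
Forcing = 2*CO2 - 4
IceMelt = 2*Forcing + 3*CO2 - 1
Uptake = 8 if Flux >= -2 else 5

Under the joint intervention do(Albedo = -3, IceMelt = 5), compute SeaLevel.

0

The joint intervention fixes Albedo = -3, IceMelt = 5, removing each variable's own equation.
SeaLevel = IceMelt - 3*CO2 - 2  [with IceMelt=5, CO2=1]  = 0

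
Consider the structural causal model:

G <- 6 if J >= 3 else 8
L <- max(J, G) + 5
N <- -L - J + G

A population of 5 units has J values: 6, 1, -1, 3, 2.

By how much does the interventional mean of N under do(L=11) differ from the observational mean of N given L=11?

Every unit gets L=11 under the intervention. N values become -11, -4, -2, -8, -5; E[N|do(L=11)] = -6.
Conditioning on L=11 selects the 2 unit(s) with J ∈ {6, 3}. Their N values: -11, -8. Mean = -9.5.
Difference = -6 − (-9.5) = 3.5.

3.5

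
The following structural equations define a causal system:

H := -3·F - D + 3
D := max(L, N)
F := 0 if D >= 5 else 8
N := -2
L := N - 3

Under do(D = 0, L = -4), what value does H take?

-21

Setting D = 0, L = -4 by intervention discards those variables' equations.
F = 0 if D >= 5 else 8  [with D=0]  = 8
H = -3·F - D + 3  [with F=8, D=0]  = -21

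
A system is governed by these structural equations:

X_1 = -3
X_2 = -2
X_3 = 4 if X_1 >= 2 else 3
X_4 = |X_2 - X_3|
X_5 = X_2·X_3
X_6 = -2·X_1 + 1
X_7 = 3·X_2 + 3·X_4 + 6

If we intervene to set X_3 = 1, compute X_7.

The intervention breaks the incoming arrows to X_3: X_3 = 4 if X_1 >= 2 else 3 no longer applies, and X_3 = 1.
X_4 = |X_2 - X_3|  [with X_2=-2, X_3=1]  = 3
X_7 = 3·X_2 + 3·X_4 + 6  [with X_2=-2, X_4=3]  = 9

9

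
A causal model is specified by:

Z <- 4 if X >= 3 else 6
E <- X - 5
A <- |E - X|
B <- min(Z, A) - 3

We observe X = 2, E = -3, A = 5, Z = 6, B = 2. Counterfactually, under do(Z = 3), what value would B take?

0

Intervening sets Z = 3 and removes its equation (Z <- 4 if X >= 3 else 6).
E = X - 5  [with X=2]  = -3
A = |E - X|  [with E=-3, X=2]  = 5
B = min(Z, A) - 3  [with Z=3, A=5]  = 0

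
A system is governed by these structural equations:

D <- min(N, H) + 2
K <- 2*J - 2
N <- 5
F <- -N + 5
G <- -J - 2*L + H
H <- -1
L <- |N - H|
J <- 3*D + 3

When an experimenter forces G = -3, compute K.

do(G=-3) replaces the equation G <- -J - 2*L + H with the constant G = -3.
K is not downstream of the intervention, so its value is determined by the original equations.
D = min(N, H) + 2  [with N=5, H=-1]  = 1
J = 3*D + 3  [with D=1]  = 6
K = 2*J - 2  [with J=6]  = 10

10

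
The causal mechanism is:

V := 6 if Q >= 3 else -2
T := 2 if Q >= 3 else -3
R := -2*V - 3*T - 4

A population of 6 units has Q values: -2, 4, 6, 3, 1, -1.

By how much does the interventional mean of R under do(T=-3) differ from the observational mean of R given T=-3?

The intervention sets T=-3 in all 6 units regardless of Q. Recomputing R per unit gives 9, -7, -7, -7, 9, 9; average 1.
Conditioning on T=-3 selects the 3 unit(s) with Q ∈ {-2, 1, -1}. Their R values: 9, 9, 9. Mean = 9.
Difference = 1 − 9 = -8.

-8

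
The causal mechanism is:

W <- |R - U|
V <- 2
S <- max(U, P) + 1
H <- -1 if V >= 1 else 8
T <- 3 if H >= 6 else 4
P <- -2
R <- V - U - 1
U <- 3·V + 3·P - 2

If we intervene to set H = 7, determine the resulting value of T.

3

do(H=7) replaces the equation H <- -1 if V >= 1 else 8 with the constant H = 7.
T = 3 if H >= 6 else 4  [with H=7]  = 3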